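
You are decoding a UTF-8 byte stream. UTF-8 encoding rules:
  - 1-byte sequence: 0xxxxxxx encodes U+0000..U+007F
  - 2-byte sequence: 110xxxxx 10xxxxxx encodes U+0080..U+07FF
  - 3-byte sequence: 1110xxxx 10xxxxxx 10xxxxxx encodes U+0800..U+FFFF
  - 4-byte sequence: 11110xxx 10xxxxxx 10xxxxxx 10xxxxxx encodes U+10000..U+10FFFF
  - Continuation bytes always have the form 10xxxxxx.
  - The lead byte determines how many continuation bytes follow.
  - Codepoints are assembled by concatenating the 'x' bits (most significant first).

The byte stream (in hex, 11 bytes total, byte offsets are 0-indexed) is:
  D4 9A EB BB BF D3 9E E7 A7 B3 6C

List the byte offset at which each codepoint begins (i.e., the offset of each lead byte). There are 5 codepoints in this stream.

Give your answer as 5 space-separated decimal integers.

Byte[0]=D4: 2-byte lead, need 1 cont bytes. acc=0x14
Byte[1]=9A: continuation. acc=(acc<<6)|0x1A=0x51A
Completed: cp=U+051A (starts at byte 0)
Byte[2]=EB: 3-byte lead, need 2 cont bytes. acc=0xB
Byte[3]=BB: continuation. acc=(acc<<6)|0x3B=0x2FB
Byte[4]=BF: continuation. acc=(acc<<6)|0x3F=0xBEFF
Completed: cp=U+BEFF (starts at byte 2)
Byte[5]=D3: 2-byte lead, need 1 cont bytes. acc=0x13
Byte[6]=9E: continuation. acc=(acc<<6)|0x1E=0x4DE
Completed: cp=U+04DE (starts at byte 5)
Byte[7]=E7: 3-byte lead, need 2 cont bytes. acc=0x7
Byte[8]=A7: continuation. acc=(acc<<6)|0x27=0x1E7
Byte[9]=B3: continuation. acc=(acc<<6)|0x33=0x79F3
Completed: cp=U+79F3 (starts at byte 7)
Byte[10]=6C: 1-byte ASCII. cp=U+006C

Answer: 0 2 5 7 10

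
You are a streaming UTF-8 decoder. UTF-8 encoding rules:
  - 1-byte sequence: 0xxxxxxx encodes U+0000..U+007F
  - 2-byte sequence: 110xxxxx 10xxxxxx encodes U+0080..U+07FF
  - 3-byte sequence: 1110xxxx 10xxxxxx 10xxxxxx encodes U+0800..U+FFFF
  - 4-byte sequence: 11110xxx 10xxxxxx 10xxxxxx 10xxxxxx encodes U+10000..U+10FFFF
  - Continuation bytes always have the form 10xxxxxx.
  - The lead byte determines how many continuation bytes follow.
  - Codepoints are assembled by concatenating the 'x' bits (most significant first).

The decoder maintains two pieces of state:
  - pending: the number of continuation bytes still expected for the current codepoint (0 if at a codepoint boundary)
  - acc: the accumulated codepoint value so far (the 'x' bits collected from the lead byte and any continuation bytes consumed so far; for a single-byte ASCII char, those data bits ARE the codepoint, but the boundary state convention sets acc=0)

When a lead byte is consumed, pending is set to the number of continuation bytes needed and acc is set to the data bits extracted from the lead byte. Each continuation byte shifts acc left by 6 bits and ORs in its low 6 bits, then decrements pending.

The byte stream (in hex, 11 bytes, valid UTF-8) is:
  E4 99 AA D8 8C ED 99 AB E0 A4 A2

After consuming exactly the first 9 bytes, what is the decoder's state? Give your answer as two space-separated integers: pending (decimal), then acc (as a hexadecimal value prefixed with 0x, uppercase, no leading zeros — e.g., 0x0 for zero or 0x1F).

Byte[0]=E4: 3-byte lead. pending=2, acc=0x4
Byte[1]=99: continuation. acc=(acc<<6)|0x19=0x119, pending=1
Byte[2]=AA: continuation. acc=(acc<<6)|0x2A=0x466A, pending=0
Byte[3]=D8: 2-byte lead. pending=1, acc=0x18
Byte[4]=8C: continuation. acc=(acc<<6)|0x0C=0x60C, pending=0
Byte[5]=ED: 3-byte lead. pending=2, acc=0xD
Byte[6]=99: continuation. acc=(acc<<6)|0x19=0x359, pending=1
Byte[7]=AB: continuation. acc=(acc<<6)|0x2B=0xD66B, pending=0
Byte[8]=E0: 3-byte lead. pending=2, acc=0x0

Answer: 2 0x0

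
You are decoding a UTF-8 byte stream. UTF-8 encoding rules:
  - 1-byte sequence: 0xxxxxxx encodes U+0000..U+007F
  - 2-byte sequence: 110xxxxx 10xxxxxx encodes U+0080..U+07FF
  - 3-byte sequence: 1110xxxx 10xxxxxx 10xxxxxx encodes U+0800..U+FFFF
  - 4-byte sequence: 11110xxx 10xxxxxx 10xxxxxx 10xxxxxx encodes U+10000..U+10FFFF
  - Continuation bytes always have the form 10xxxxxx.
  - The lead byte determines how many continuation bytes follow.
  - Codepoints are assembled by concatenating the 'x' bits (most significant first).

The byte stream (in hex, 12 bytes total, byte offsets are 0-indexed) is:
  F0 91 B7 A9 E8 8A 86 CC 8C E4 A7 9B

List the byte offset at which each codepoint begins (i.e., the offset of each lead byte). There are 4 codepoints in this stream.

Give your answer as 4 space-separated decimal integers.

Byte[0]=F0: 4-byte lead, need 3 cont bytes. acc=0x0
Byte[1]=91: continuation. acc=(acc<<6)|0x11=0x11
Byte[2]=B7: continuation. acc=(acc<<6)|0x37=0x477
Byte[3]=A9: continuation. acc=(acc<<6)|0x29=0x11DE9
Completed: cp=U+11DE9 (starts at byte 0)
Byte[4]=E8: 3-byte lead, need 2 cont bytes. acc=0x8
Byte[5]=8A: continuation. acc=(acc<<6)|0x0A=0x20A
Byte[6]=86: continuation. acc=(acc<<6)|0x06=0x8286
Completed: cp=U+8286 (starts at byte 4)
Byte[7]=CC: 2-byte lead, need 1 cont bytes. acc=0xC
Byte[8]=8C: continuation. acc=(acc<<6)|0x0C=0x30C
Completed: cp=U+030C (starts at byte 7)
Byte[9]=E4: 3-byte lead, need 2 cont bytes. acc=0x4
Byte[10]=A7: continuation. acc=(acc<<6)|0x27=0x127
Byte[11]=9B: continuation. acc=(acc<<6)|0x1B=0x49DB
Completed: cp=U+49DB (starts at byte 9)

Answer: 0 4 7 9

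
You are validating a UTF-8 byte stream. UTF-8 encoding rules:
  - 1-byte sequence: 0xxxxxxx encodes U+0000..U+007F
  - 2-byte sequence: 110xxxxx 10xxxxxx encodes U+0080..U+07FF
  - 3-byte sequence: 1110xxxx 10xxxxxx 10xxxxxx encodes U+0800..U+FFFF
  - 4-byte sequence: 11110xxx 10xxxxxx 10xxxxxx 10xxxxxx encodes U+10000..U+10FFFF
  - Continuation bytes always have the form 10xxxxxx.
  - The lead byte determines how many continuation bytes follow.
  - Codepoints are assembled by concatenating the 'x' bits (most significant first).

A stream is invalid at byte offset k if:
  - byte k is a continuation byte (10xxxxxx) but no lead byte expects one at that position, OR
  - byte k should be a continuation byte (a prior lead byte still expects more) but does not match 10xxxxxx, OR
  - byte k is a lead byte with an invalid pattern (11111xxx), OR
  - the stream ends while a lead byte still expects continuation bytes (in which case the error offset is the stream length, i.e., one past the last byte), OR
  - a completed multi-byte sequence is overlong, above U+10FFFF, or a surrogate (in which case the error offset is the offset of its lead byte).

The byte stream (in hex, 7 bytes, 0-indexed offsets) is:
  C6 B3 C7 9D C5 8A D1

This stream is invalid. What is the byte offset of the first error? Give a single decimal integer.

Answer: 7

Derivation:
Byte[0]=C6: 2-byte lead, need 1 cont bytes. acc=0x6
Byte[1]=B3: continuation. acc=(acc<<6)|0x33=0x1B3
Completed: cp=U+01B3 (starts at byte 0)
Byte[2]=C7: 2-byte lead, need 1 cont bytes. acc=0x7
Byte[3]=9D: continuation. acc=(acc<<6)|0x1D=0x1DD
Completed: cp=U+01DD (starts at byte 2)
Byte[4]=C5: 2-byte lead, need 1 cont bytes. acc=0x5
Byte[5]=8A: continuation. acc=(acc<<6)|0x0A=0x14A
Completed: cp=U+014A (starts at byte 4)
Byte[6]=D1: 2-byte lead, need 1 cont bytes. acc=0x11
Byte[7]: stream ended, expected continuation. INVALID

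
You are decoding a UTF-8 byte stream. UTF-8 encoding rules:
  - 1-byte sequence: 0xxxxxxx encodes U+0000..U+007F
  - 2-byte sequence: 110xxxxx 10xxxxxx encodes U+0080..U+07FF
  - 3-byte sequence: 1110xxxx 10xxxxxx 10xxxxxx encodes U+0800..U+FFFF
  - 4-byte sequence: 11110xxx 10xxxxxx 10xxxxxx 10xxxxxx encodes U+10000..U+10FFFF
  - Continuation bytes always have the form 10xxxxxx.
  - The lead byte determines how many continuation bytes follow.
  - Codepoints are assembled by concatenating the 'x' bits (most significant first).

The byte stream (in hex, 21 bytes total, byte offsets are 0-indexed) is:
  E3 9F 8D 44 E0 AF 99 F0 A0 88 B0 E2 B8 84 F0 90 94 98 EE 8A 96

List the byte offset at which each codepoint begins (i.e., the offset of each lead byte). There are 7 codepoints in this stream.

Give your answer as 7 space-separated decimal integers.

Byte[0]=E3: 3-byte lead, need 2 cont bytes. acc=0x3
Byte[1]=9F: continuation. acc=(acc<<6)|0x1F=0xDF
Byte[2]=8D: continuation. acc=(acc<<6)|0x0D=0x37CD
Completed: cp=U+37CD (starts at byte 0)
Byte[3]=44: 1-byte ASCII. cp=U+0044
Byte[4]=E0: 3-byte lead, need 2 cont bytes. acc=0x0
Byte[5]=AF: continuation. acc=(acc<<6)|0x2F=0x2F
Byte[6]=99: continuation. acc=(acc<<6)|0x19=0xBD9
Completed: cp=U+0BD9 (starts at byte 4)
Byte[7]=F0: 4-byte lead, need 3 cont bytes. acc=0x0
Byte[8]=A0: continuation. acc=(acc<<6)|0x20=0x20
Byte[9]=88: continuation. acc=(acc<<6)|0x08=0x808
Byte[10]=B0: continuation. acc=(acc<<6)|0x30=0x20230
Completed: cp=U+20230 (starts at byte 7)
Byte[11]=E2: 3-byte lead, need 2 cont bytes. acc=0x2
Byte[12]=B8: continuation. acc=(acc<<6)|0x38=0xB8
Byte[13]=84: continuation. acc=(acc<<6)|0x04=0x2E04
Completed: cp=U+2E04 (starts at byte 11)
Byte[14]=F0: 4-byte lead, need 3 cont bytes. acc=0x0
Byte[15]=90: continuation. acc=(acc<<6)|0x10=0x10
Byte[16]=94: continuation. acc=(acc<<6)|0x14=0x414
Byte[17]=98: continuation. acc=(acc<<6)|0x18=0x10518
Completed: cp=U+10518 (starts at byte 14)
Byte[18]=EE: 3-byte lead, need 2 cont bytes. acc=0xE
Byte[19]=8A: continuation. acc=(acc<<6)|0x0A=0x38A
Byte[20]=96: continuation. acc=(acc<<6)|0x16=0xE296
Completed: cp=U+E296 (starts at byte 18)

Answer: 0 3 4 7 11 14 18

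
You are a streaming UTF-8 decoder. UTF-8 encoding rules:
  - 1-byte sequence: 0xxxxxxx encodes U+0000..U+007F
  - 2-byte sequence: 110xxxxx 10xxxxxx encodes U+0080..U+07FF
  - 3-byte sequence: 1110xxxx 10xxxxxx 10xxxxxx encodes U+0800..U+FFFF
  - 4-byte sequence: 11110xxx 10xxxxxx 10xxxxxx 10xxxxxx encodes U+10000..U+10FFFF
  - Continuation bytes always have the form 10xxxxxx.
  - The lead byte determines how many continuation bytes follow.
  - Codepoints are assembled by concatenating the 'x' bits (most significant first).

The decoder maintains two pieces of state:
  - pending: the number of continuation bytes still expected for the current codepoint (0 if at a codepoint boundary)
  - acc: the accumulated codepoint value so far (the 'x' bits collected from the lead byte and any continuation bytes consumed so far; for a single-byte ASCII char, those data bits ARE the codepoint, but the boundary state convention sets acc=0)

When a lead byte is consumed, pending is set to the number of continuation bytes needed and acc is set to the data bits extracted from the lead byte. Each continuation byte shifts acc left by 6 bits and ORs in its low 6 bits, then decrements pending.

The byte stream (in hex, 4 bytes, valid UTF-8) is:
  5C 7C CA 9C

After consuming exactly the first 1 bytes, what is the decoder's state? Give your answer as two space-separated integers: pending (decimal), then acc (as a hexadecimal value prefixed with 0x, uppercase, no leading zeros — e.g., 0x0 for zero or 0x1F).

Byte[0]=5C: 1-byte. pending=0, acc=0x0

Answer: 0 0x0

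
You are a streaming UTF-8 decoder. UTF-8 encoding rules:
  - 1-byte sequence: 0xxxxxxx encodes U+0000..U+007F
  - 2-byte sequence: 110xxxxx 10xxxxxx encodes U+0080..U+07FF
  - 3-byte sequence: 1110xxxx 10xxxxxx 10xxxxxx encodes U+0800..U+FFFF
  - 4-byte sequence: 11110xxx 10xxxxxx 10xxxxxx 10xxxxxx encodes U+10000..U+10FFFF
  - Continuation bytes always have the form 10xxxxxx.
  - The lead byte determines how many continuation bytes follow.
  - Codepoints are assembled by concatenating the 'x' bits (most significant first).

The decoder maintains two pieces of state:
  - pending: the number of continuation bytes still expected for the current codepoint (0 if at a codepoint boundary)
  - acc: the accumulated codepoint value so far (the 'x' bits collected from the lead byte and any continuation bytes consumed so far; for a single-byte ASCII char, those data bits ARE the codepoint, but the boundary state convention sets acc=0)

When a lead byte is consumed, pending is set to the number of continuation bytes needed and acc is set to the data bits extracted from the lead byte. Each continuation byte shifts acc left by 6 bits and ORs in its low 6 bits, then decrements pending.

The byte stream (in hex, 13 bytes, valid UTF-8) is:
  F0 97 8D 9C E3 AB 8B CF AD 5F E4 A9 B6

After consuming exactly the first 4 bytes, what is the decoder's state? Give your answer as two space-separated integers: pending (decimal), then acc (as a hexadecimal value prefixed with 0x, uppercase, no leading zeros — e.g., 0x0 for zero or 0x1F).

Answer: 0 0x1735C

Derivation:
Byte[0]=F0: 4-byte lead. pending=3, acc=0x0
Byte[1]=97: continuation. acc=(acc<<6)|0x17=0x17, pending=2
Byte[2]=8D: continuation. acc=(acc<<6)|0x0D=0x5CD, pending=1
Byte[3]=9C: continuation. acc=(acc<<6)|0x1C=0x1735C, pending=0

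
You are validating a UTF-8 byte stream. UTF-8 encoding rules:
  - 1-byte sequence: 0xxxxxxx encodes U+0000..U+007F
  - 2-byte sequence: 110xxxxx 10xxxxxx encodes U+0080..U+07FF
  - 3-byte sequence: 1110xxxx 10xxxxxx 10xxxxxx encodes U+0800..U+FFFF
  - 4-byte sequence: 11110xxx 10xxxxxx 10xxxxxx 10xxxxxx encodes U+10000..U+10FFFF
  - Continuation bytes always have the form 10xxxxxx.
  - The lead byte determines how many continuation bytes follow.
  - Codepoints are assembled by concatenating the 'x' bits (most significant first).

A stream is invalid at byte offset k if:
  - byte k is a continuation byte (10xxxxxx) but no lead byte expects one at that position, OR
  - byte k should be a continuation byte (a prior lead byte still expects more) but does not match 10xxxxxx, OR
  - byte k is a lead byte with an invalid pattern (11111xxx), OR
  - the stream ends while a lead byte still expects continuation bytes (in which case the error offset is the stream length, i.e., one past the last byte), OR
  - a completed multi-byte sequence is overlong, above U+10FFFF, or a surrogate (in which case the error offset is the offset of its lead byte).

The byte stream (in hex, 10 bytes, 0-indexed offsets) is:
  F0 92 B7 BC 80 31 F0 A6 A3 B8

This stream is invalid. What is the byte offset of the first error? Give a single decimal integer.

Byte[0]=F0: 4-byte lead, need 3 cont bytes. acc=0x0
Byte[1]=92: continuation. acc=(acc<<6)|0x12=0x12
Byte[2]=B7: continuation. acc=(acc<<6)|0x37=0x4B7
Byte[3]=BC: continuation. acc=(acc<<6)|0x3C=0x12DFC
Completed: cp=U+12DFC (starts at byte 0)
Byte[4]=80: INVALID lead byte (not 0xxx/110x/1110/11110)

Answer: 4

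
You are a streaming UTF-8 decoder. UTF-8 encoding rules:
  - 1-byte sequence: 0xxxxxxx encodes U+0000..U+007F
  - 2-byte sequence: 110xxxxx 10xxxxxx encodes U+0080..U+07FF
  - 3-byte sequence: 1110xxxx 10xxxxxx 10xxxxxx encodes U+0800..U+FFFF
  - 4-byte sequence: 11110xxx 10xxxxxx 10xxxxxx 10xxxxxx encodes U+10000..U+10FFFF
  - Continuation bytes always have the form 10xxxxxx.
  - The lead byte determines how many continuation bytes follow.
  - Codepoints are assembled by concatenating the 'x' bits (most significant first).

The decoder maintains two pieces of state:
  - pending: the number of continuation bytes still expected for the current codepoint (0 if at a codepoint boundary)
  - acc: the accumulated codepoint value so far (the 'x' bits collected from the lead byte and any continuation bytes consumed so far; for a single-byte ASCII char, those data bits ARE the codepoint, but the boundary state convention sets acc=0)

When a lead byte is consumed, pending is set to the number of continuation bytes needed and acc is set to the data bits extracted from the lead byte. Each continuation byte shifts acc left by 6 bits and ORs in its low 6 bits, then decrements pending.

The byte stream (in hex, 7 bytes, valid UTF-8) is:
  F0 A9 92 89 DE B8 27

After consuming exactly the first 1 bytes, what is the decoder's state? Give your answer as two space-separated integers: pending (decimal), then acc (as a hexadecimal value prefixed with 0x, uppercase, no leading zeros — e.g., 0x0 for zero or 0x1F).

Byte[0]=F0: 4-byte lead. pending=3, acc=0x0

Answer: 3 0x0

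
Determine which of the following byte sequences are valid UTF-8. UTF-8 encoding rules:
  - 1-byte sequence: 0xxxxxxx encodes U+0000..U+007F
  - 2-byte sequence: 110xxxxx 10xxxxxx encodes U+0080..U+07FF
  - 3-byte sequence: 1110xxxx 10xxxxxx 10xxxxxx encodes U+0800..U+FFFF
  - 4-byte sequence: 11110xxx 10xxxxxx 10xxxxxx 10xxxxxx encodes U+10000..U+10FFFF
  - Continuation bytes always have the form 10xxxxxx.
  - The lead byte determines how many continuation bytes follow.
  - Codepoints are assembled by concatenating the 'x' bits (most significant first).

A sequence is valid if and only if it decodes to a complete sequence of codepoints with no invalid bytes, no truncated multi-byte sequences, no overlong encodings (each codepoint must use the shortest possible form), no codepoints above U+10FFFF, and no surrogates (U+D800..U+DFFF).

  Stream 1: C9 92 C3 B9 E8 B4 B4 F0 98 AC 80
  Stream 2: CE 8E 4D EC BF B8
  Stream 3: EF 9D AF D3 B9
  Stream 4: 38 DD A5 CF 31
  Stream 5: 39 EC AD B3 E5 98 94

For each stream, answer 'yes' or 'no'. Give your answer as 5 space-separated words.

Answer: yes yes yes no yes

Derivation:
Stream 1: decodes cleanly. VALID
Stream 2: decodes cleanly. VALID
Stream 3: decodes cleanly. VALID
Stream 4: error at byte offset 4. INVALID
Stream 5: decodes cleanly. VALID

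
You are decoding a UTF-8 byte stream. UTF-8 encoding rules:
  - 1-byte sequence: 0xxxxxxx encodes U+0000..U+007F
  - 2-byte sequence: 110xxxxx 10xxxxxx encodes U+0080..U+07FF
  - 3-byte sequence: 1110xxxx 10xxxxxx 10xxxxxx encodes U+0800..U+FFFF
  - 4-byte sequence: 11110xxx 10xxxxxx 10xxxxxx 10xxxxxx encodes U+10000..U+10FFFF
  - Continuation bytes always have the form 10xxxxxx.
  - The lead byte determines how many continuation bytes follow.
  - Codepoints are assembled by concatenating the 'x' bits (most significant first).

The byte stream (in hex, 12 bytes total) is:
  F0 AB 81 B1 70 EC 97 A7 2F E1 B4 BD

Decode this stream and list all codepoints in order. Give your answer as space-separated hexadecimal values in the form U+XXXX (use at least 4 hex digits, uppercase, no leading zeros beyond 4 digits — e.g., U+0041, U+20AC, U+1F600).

Byte[0]=F0: 4-byte lead, need 3 cont bytes. acc=0x0
Byte[1]=AB: continuation. acc=(acc<<6)|0x2B=0x2B
Byte[2]=81: continuation. acc=(acc<<6)|0x01=0xAC1
Byte[3]=B1: continuation. acc=(acc<<6)|0x31=0x2B071
Completed: cp=U+2B071 (starts at byte 0)
Byte[4]=70: 1-byte ASCII. cp=U+0070
Byte[5]=EC: 3-byte lead, need 2 cont bytes. acc=0xC
Byte[6]=97: continuation. acc=(acc<<6)|0x17=0x317
Byte[7]=A7: continuation. acc=(acc<<6)|0x27=0xC5E7
Completed: cp=U+C5E7 (starts at byte 5)
Byte[8]=2F: 1-byte ASCII. cp=U+002F
Byte[9]=E1: 3-byte lead, need 2 cont bytes. acc=0x1
Byte[10]=B4: continuation. acc=(acc<<6)|0x34=0x74
Byte[11]=BD: continuation. acc=(acc<<6)|0x3D=0x1D3D
Completed: cp=U+1D3D (starts at byte 9)

Answer: U+2B071 U+0070 U+C5E7 U+002F U+1D3D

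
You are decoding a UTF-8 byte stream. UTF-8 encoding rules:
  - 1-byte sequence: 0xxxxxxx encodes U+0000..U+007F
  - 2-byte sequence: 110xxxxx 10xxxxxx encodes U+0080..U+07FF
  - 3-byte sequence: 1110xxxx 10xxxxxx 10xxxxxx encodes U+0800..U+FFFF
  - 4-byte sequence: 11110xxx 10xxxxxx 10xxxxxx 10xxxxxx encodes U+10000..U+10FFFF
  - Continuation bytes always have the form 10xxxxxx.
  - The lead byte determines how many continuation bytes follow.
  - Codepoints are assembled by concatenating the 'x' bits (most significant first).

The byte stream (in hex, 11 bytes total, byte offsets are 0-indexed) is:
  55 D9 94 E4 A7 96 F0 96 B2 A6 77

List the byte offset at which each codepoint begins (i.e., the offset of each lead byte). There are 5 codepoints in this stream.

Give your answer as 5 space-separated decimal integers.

Byte[0]=55: 1-byte ASCII. cp=U+0055
Byte[1]=D9: 2-byte lead, need 1 cont bytes. acc=0x19
Byte[2]=94: continuation. acc=(acc<<6)|0x14=0x654
Completed: cp=U+0654 (starts at byte 1)
Byte[3]=E4: 3-byte lead, need 2 cont bytes. acc=0x4
Byte[4]=A7: continuation. acc=(acc<<6)|0x27=0x127
Byte[5]=96: continuation. acc=(acc<<6)|0x16=0x49D6
Completed: cp=U+49D6 (starts at byte 3)
Byte[6]=F0: 4-byte lead, need 3 cont bytes. acc=0x0
Byte[7]=96: continuation. acc=(acc<<6)|0x16=0x16
Byte[8]=B2: continuation. acc=(acc<<6)|0x32=0x5B2
Byte[9]=A6: continuation. acc=(acc<<6)|0x26=0x16CA6
Completed: cp=U+16CA6 (starts at byte 6)
Byte[10]=77: 1-byte ASCII. cp=U+0077

Answer: 0 1 3 6 10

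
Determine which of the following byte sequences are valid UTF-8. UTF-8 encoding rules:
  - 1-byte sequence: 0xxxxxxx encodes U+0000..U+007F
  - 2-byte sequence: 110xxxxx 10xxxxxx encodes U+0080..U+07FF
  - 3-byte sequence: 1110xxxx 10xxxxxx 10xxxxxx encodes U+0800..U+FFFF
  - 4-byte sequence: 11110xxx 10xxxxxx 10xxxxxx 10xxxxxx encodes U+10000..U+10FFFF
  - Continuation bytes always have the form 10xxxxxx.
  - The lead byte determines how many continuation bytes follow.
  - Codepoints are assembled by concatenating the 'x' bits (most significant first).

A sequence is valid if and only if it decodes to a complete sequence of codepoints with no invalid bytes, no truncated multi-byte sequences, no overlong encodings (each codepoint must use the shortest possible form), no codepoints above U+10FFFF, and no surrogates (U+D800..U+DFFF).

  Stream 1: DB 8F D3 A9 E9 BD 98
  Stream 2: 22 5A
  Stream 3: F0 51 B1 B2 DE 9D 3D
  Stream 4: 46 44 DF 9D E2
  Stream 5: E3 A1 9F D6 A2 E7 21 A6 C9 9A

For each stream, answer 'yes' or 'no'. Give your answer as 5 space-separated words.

Answer: yes yes no no no

Derivation:
Stream 1: decodes cleanly. VALID
Stream 2: decodes cleanly. VALID
Stream 3: error at byte offset 1. INVALID
Stream 4: error at byte offset 5. INVALID
Stream 5: error at byte offset 6. INVALID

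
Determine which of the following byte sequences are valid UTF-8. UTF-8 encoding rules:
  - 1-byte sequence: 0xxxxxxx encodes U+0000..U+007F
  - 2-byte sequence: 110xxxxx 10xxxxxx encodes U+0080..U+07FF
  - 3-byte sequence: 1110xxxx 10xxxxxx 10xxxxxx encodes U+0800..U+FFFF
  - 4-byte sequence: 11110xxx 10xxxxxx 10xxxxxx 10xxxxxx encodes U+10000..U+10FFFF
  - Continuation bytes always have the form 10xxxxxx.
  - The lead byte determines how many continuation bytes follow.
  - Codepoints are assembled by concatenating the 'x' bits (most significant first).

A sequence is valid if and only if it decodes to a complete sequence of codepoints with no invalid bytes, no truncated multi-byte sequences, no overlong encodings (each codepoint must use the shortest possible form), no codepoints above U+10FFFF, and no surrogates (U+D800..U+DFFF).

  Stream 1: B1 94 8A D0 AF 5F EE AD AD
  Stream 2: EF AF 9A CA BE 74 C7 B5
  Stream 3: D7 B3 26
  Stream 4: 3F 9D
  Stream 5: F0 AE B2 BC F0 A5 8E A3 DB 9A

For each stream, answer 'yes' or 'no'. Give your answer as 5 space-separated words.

Answer: no yes yes no yes

Derivation:
Stream 1: error at byte offset 0. INVALID
Stream 2: decodes cleanly. VALID
Stream 3: decodes cleanly. VALID
Stream 4: error at byte offset 1. INVALID
Stream 5: decodes cleanly. VALID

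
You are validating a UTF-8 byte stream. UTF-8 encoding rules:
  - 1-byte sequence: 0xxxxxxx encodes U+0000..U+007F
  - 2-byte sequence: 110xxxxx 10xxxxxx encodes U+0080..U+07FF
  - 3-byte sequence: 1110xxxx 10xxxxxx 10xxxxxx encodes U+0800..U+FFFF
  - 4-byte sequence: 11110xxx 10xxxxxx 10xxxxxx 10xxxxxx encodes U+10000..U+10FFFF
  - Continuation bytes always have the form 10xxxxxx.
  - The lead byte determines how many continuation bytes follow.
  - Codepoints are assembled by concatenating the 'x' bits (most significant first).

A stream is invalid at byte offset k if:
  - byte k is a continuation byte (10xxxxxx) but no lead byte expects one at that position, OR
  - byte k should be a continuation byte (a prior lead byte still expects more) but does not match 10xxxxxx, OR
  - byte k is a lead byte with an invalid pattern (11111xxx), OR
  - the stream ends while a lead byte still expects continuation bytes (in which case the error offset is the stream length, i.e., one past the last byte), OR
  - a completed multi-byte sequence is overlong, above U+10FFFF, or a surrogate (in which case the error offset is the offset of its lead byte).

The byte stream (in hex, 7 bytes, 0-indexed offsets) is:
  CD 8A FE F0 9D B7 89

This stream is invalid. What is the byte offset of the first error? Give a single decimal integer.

Byte[0]=CD: 2-byte lead, need 1 cont bytes. acc=0xD
Byte[1]=8A: continuation. acc=(acc<<6)|0x0A=0x34A
Completed: cp=U+034A (starts at byte 0)
Byte[2]=FE: INVALID lead byte (not 0xxx/110x/1110/11110)

Answer: 2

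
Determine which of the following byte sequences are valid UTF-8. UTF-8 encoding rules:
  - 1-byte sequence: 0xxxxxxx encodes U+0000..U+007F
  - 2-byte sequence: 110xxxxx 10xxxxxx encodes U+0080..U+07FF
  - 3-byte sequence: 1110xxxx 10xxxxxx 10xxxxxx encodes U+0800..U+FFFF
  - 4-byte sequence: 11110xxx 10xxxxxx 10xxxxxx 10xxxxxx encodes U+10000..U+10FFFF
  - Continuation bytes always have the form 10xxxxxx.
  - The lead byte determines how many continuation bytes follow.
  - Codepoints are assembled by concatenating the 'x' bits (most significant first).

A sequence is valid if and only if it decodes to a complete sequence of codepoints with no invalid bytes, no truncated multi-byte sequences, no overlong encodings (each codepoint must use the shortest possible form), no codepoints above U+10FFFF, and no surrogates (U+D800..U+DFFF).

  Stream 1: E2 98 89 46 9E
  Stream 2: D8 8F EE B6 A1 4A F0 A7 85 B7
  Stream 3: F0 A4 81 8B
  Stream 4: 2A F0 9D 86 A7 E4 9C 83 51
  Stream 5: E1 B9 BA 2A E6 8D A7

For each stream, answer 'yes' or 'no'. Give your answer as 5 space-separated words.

Stream 1: error at byte offset 4. INVALID
Stream 2: decodes cleanly. VALID
Stream 3: decodes cleanly. VALID
Stream 4: decodes cleanly. VALID
Stream 5: decodes cleanly. VALID

Answer: no yes yes yes yes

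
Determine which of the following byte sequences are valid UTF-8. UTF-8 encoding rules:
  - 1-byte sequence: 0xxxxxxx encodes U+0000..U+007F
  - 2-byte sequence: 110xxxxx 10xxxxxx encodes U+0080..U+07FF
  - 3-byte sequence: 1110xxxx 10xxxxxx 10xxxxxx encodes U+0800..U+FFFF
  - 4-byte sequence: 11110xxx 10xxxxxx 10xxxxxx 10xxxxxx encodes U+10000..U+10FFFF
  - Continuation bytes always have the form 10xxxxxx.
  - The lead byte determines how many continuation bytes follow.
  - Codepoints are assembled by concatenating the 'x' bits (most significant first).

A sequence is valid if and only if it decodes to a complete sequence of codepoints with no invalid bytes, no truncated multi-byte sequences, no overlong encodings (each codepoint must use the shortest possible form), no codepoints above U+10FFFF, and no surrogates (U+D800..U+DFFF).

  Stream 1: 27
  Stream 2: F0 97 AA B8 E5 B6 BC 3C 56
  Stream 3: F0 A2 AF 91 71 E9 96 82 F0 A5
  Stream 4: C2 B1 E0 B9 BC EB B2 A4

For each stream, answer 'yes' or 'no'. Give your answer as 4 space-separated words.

Stream 1: decodes cleanly. VALID
Stream 2: decodes cleanly. VALID
Stream 3: error at byte offset 10. INVALID
Stream 4: decodes cleanly. VALID

Answer: yes yes no yes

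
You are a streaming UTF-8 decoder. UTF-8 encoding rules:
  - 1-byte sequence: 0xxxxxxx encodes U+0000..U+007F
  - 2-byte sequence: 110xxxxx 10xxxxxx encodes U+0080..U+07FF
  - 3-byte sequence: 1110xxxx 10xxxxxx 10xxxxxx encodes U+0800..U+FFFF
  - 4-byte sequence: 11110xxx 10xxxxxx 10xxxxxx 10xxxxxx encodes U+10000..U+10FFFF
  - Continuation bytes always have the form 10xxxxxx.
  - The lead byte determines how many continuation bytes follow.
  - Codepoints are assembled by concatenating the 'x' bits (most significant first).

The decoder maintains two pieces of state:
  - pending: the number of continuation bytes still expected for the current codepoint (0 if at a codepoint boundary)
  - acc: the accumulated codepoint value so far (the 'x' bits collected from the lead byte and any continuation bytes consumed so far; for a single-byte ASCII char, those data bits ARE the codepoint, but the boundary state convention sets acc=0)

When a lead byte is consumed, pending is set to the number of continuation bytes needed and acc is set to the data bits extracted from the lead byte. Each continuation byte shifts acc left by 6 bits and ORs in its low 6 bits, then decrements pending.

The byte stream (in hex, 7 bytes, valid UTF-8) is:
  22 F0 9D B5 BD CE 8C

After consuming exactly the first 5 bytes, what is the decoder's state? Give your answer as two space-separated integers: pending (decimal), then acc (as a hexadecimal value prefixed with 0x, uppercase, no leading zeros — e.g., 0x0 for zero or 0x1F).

Answer: 0 0x1DD7D

Derivation:
Byte[0]=22: 1-byte. pending=0, acc=0x0
Byte[1]=F0: 4-byte lead. pending=3, acc=0x0
Byte[2]=9D: continuation. acc=(acc<<6)|0x1D=0x1D, pending=2
Byte[3]=B5: continuation. acc=(acc<<6)|0x35=0x775, pending=1
Byte[4]=BD: continuation. acc=(acc<<6)|0x3D=0x1DD7D, pending=0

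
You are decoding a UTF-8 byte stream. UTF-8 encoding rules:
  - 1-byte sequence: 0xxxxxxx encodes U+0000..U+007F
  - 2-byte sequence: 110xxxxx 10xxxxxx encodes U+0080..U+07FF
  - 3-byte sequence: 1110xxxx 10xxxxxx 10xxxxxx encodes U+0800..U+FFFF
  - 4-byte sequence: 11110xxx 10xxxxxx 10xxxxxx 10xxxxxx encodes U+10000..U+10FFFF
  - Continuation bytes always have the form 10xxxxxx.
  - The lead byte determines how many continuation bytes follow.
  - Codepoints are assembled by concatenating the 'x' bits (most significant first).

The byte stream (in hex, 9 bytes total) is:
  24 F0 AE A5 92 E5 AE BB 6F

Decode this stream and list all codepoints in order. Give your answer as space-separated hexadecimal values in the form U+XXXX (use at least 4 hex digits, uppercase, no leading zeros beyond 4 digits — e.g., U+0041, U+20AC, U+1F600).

Answer: U+0024 U+2E952 U+5BBB U+006F

Derivation:
Byte[0]=24: 1-byte ASCII. cp=U+0024
Byte[1]=F0: 4-byte lead, need 3 cont bytes. acc=0x0
Byte[2]=AE: continuation. acc=(acc<<6)|0x2E=0x2E
Byte[3]=A5: continuation. acc=(acc<<6)|0x25=0xBA5
Byte[4]=92: continuation. acc=(acc<<6)|0x12=0x2E952
Completed: cp=U+2E952 (starts at byte 1)
Byte[5]=E5: 3-byte lead, need 2 cont bytes. acc=0x5
Byte[6]=AE: continuation. acc=(acc<<6)|0x2E=0x16E
Byte[7]=BB: continuation. acc=(acc<<6)|0x3B=0x5BBB
Completed: cp=U+5BBB (starts at byte 5)
Byte[8]=6F: 1-byte ASCII. cp=U+006F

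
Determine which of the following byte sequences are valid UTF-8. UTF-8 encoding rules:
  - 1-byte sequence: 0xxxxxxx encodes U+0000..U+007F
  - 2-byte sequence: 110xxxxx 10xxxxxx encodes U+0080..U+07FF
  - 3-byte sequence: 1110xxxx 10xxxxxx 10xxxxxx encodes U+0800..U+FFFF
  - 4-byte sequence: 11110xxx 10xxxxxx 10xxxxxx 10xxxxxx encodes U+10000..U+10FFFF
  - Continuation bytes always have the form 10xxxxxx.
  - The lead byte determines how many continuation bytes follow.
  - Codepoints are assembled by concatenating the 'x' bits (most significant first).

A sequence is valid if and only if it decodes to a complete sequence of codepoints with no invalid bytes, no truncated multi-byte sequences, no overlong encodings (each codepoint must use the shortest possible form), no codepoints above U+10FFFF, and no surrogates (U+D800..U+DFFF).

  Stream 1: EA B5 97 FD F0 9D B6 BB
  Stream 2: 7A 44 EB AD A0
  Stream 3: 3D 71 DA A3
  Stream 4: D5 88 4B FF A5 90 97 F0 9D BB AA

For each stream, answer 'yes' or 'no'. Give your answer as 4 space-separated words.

Answer: no yes yes no

Derivation:
Stream 1: error at byte offset 3. INVALID
Stream 2: decodes cleanly. VALID
Stream 3: decodes cleanly. VALID
Stream 4: error at byte offset 3. INVALID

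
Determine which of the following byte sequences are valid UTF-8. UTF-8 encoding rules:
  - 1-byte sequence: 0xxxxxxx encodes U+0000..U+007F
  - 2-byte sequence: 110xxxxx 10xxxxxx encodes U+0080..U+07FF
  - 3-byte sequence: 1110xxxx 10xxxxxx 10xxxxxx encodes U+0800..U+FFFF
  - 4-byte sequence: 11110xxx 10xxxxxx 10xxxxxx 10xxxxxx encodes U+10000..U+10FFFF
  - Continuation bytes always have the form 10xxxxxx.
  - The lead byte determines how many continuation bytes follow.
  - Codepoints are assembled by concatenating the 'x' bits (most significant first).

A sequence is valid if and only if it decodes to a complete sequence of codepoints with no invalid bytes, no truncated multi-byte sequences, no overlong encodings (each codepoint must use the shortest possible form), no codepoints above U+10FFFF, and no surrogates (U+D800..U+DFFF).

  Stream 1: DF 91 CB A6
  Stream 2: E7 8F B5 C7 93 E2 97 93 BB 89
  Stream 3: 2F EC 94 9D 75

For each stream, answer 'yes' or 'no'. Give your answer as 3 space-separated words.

Stream 1: decodes cleanly. VALID
Stream 2: error at byte offset 8. INVALID
Stream 3: decodes cleanly. VALID

Answer: yes no yes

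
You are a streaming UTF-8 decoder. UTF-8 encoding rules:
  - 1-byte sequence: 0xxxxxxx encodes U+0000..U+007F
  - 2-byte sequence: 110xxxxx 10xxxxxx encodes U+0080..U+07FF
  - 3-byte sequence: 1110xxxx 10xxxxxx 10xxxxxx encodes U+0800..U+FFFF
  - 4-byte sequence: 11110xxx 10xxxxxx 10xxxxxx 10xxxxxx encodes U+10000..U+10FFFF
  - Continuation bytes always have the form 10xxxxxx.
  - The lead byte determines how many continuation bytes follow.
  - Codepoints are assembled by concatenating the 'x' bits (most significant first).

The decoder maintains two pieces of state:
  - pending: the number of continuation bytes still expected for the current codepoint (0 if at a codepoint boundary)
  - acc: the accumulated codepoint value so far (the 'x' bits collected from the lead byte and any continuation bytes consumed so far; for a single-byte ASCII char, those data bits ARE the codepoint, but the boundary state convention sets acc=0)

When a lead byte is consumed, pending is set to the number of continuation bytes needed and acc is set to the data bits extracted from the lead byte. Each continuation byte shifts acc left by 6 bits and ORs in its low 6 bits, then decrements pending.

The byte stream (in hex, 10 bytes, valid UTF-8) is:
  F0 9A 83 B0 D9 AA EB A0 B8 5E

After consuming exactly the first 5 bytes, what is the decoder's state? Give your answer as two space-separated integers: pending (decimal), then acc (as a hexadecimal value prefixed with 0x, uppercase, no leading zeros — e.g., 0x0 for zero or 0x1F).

Answer: 1 0x19

Derivation:
Byte[0]=F0: 4-byte lead. pending=3, acc=0x0
Byte[1]=9A: continuation. acc=(acc<<6)|0x1A=0x1A, pending=2
Byte[2]=83: continuation. acc=(acc<<6)|0x03=0x683, pending=1
Byte[3]=B0: continuation. acc=(acc<<6)|0x30=0x1A0F0, pending=0
Byte[4]=D9: 2-byte lead. pending=1, acc=0x19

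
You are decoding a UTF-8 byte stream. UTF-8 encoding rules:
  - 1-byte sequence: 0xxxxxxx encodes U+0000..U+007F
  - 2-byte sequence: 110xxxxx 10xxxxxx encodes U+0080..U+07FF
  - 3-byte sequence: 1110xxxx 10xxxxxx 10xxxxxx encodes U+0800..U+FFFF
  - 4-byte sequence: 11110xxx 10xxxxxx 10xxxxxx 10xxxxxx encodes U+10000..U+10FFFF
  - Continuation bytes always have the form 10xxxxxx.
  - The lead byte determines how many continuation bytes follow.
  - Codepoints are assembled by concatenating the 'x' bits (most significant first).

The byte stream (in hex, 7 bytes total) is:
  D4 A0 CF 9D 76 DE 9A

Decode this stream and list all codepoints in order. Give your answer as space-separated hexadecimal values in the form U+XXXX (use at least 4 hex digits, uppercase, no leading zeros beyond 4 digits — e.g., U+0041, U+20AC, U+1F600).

Answer: U+0520 U+03DD U+0076 U+079A

Derivation:
Byte[0]=D4: 2-byte lead, need 1 cont bytes. acc=0x14
Byte[1]=A0: continuation. acc=(acc<<6)|0x20=0x520
Completed: cp=U+0520 (starts at byte 0)
Byte[2]=CF: 2-byte lead, need 1 cont bytes. acc=0xF
Byte[3]=9D: continuation. acc=(acc<<6)|0x1D=0x3DD
Completed: cp=U+03DD (starts at byte 2)
Byte[4]=76: 1-byte ASCII. cp=U+0076
Byte[5]=DE: 2-byte lead, need 1 cont bytes. acc=0x1E
Byte[6]=9A: continuation. acc=(acc<<6)|0x1A=0x79A
Completed: cp=U+079A (starts at byte 5)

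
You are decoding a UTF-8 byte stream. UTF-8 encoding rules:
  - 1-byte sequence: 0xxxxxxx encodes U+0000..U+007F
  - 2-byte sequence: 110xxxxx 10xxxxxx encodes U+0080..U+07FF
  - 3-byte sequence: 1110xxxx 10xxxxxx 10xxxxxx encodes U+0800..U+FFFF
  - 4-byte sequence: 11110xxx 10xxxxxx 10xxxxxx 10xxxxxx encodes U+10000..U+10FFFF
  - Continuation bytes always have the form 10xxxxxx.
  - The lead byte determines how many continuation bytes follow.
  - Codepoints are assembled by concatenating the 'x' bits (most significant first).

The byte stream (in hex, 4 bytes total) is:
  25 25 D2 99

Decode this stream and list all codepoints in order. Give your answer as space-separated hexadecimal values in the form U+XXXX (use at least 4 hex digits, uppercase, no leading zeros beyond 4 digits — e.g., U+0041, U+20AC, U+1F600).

Byte[0]=25: 1-byte ASCII. cp=U+0025
Byte[1]=25: 1-byte ASCII. cp=U+0025
Byte[2]=D2: 2-byte lead, need 1 cont bytes. acc=0x12
Byte[3]=99: continuation. acc=(acc<<6)|0x19=0x499
Completed: cp=U+0499 (starts at byte 2)

Answer: U+0025 U+0025 U+0499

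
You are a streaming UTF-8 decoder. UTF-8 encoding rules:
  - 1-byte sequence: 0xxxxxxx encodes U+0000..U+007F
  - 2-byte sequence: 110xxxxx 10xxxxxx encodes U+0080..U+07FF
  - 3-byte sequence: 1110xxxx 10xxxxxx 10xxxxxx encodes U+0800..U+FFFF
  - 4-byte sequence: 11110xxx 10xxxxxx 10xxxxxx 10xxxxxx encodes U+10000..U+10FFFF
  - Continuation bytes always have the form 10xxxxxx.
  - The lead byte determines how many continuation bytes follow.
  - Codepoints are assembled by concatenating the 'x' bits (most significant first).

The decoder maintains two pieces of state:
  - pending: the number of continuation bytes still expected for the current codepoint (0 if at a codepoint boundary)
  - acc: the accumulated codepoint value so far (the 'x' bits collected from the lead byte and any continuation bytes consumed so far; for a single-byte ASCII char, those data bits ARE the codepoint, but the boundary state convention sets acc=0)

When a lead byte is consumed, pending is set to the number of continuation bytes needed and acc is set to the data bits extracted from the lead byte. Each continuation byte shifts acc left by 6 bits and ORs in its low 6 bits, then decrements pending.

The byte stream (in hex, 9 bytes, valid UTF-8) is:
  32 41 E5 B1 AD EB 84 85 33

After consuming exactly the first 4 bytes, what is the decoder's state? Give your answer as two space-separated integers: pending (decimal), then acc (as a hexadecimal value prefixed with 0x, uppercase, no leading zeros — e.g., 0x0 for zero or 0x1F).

Answer: 1 0x171

Derivation:
Byte[0]=32: 1-byte. pending=0, acc=0x0
Byte[1]=41: 1-byte. pending=0, acc=0x0
Byte[2]=E5: 3-byte lead. pending=2, acc=0x5
Byte[3]=B1: continuation. acc=(acc<<6)|0x31=0x171, pending=1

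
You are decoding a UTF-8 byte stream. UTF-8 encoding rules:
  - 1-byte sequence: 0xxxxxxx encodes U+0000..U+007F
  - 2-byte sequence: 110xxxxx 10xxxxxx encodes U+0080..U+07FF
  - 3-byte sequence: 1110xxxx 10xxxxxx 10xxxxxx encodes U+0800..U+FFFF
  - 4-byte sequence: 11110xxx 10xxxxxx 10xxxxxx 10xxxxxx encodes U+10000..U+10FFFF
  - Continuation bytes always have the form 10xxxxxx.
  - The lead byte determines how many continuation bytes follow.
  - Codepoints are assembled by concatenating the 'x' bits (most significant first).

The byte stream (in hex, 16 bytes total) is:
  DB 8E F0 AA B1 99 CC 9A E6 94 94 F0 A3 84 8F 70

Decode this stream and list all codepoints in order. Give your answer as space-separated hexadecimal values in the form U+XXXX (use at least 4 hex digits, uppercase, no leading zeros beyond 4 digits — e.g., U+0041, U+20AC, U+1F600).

Byte[0]=DB: 2-byte lead, need 1 cont bytes. acc=0x1B
Byte[1]=8E: continuation. acc=(acc<<6)|0x0E=0x6CE
Completed: cp=U+06CE (starts at byte 0)
Byte[2]=F0: 4-byte lead, need 3 cont bytes. acc=0x0
Byte[3]=AA: continuation. acc=(acc<<6)|0x2A=0x2A
Byte[4]=B1: continuation. acc=(acc<<6)|0x31=0xAB1
Byte[5]=99: continuation. acc=(acc<<6)|0x19=0x2AC59
Completed: cp=U+2AC59 (starts at byte 2)
Byte[6]=CC: 2-byte lead, need 1 cont bytes. acc=0xC
Byte[7]=9A: continuation. acc=(acc<<6)|0x1A=0x31A
Completed: cp=U+031A (starts at byte 6)
Byte[8]=E6: 3-byte lead, need 2 cont bytes. acc=0x6
Byte[9]=94: continuation. acc=(acc<<6)|0x14=0x194
Byte[10]=94: continuation. acc=(acc<<6)|0x14=0x6514
Completed: cp=U+6514 (starts at byte 8)
Byte[11]=F0: 4-byte lead, need 3 cont bytes. acc=0x0
Byte[12]=A3: continuation. acc=(acc<<6)|0x23=0x23
Byte[13]=84: continuation. acc=(acc<<6)|0x04=0x8C4
Byte[14]=8F: continuation. acc=(acc<<6)|0x0F=0x2310F
Completed: cp=U+2310F (starts at byte 11)
Byte[15]=70: 1-byte ASCII. cp=U+0070

Answer: U+06CE U+2AC59 U+031A U+6514 U+2310F U+0070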